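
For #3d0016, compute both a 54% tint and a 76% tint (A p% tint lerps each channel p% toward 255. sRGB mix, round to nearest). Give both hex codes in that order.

#a68a94, #d0c2c7

#3d0016 is rgb(61, 0, 22).
54% tint:
  R: 61 + 104.76 = 165.76 → 166
  G: 0 + 0.54×(255−0) = 0 + 137.7 = 137.7 → 138
  B: 22 + 0.54×(255−22) = 22 + 125.82 = 147.82 → 148
  → #a68a94
76% tint:
  R: 61 + 147.44 = 208.44 → 208
  G: 0 + 193.8 = 193.8 → 194
  B: 22 + 0.76×(255−22) = 22 + 177.08 = 199.08 → 199
  → #d0c2c7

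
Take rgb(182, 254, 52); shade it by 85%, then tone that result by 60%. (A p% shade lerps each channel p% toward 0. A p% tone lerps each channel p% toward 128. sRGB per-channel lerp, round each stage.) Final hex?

#585C50

Per channel, c → c + 0.85(0 − c):
  R: 182 − 154.7 = 27.3 → 27
  G: 254 + 0.85×(0−254) = 254 − 215.9 = 38.1 → 38
  B: 52 + 0.85×(0−52) = 52 − 44.2 = 7.8 → 8
After the shade: rgb(27, 38, 8) = #1B2608.
Per channel, c → c + 0.6(128 − c):
  R: 27 + 0.6×(128−27) = 27 + 60.6 = 87.6 → 88
  G: 38 + 0.6×(128−38) = 38 + 54 = 92 → 92
  B: 8 + 0.6×(128−8) = 8 + 72 = 80 → 80
rgb(88, 92, 80) = #585C50.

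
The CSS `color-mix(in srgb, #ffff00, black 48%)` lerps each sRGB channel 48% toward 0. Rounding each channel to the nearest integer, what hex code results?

#858500

#ffff00 is rgb(255, 255, 0).
Per channel, c → c + 0.48(0 − c):
  R: 255 + 0.48×(0−255) = 255 − 122.4 = 132.6 → 133
  G: 255 + 0.48×(0−255) = 255 − 122.4 = 132.6 → 133
  B: 0 + 0 = 0 → 0
rgb(133, 133, 0) = #858500.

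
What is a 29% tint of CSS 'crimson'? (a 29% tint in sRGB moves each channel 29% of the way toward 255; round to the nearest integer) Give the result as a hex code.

#E65875

CSS crimson is rgb(220, 20, 60).
Per channel, c → c + 0.29(255 − c):
  R: 220 + 0.29×(255−220) = 220 + 10.15 = 230.15 → 230
  G: 20 + 0.29×(255−20) = 20 + 68.15 = 88.15 → 88
  B: 60 + 0.29×(255−60) = 60 + 56.55 = 116.55 → 117
rgb(230, 88, 117) = #E65875.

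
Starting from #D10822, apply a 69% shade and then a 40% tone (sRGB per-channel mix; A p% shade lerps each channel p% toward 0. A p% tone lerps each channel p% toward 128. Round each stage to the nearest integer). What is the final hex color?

#D10822 is rgb(209, 8, 34).
Lerp each channel 69% toward 0:
  R: 209 − 144.21 = 64.79 → 65
  G: 8 − 5.52 = 2.48 → 2
  B: 34 + 0.69×(0−34) = 34 − 23.46 = 10.54 → 11
After the shade: rgb(65, 2, 11) = #41020B.
Per channel, c → c + 0.4(128 − c):
  R: 65 + 25.2 = 90.2 → 90
  G: 2 + 0.4×(128−2) = 2 + 50.4 = 52.4 → 52
  B: 11 + 0.4×(128−11) = 11 + 46.8 = 57.8 → 58
rgb(90, 52, 58) = #5A343A.

#5A343A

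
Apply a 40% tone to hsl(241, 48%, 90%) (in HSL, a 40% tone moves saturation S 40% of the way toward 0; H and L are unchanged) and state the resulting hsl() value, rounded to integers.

hsl(241, 29%, 90%)

S moves 40% from 48 toward 0: 48 − 19.2 = 28.8 → 29.
H and L are unchanged.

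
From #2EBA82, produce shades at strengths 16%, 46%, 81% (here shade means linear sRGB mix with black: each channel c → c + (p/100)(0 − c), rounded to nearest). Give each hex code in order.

#2EBA82 is rgb(46, 186, 130).
16%: (46 − 7.36 = 38.64→39, 186 − 29.76 = 156.24→156, 130 − 20.8 = 109.2→109) → #279C6D
46%: (46 − 21.16 = 24.84→25, 186 − 85.56 = 100.44→100, 130 − 59.8 = 70.2→70) → #196446
81%: (46 − 37.26 = 8.74→9, 186 − 150.66 = 35.34→35, 130 − 105.3 = 24.7→25) → #092319

#279C6D, #196446, #092319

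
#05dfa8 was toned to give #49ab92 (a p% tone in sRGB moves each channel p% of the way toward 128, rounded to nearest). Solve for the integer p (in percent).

55%

#05dfa8 is rgb(5, 223, 168); #49ab92 is rgb(73, 171, 146).
On the R channel (widest range): 73 ≈ 5 + (p/100)(128 − 5), so p ≈ 100×(73 − 5)/(128 − 5) = 6800/123 = 55.28.
p = 55 reproduces all three channels after rounding.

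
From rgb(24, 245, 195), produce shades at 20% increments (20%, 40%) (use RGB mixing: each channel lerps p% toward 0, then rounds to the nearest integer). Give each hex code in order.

20%: (24 − 4.8 = 19.2→19, 245 − 49 = 196→196, 195 − 39 = 156→156) → #13C49C
40%: (24 − 9.6 = 14.4→14, 245 − 98 = 147→147, 195 − 78 = 117→117) → #0E9375

#13C49C, #0E9375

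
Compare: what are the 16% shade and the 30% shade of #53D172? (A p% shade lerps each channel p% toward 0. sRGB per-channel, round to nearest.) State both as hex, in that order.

#53D172 is rgb(83, 209, 114).
16% shade:
  R: 83 − 13.28 = 69.72 → 70
  G: 209 + 0.16×(0−209) = 209 − 33.44 = 175.56 → 176
  B: 114 + 0.16×(0−114) = 114 − 18.24 = 95.76 → 96
  → #46B060
30% shade:
  R: 83 + 0.3×(0−83) = 83 − 24.9 = 58.1 → 58
  G: 209 + 0.3×(0−209) = 209 − 62.7 = 146.3 → 146
  B: 114 + 0.3×(0−114) = 114 − 34.2 = 79.8 → 80
  → #3A9250

#46B060, #3A9250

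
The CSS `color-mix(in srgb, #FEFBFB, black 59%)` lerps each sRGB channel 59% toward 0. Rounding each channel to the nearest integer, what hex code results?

#FEFBFB is rgb(254, 251, 251).
Per channel, c → c + 0.59(0 − c):
  R: 254 + 0.59×(0−254) = 254 − 149.86 = 104.14 → 104
  G: 251 + 0.59×(0−251) = 251 − 148.09 = 102.91 → 103
  B: 251 − 148.09 = 102.91 → 103
rgb(104, 103, 103) = #686767.

#686767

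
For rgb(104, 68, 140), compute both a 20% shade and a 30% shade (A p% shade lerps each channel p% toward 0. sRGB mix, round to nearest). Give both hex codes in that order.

#533670, #493062

20% shade:
  R: 104 − 20.8 = 83.2 → 83
  G: 68 − 13.6 = 54.4 → 54
  B: 140 + 0.2×(0−140) = 140 − 28 = 112 → 112
  → #533670
30% shade:
  R: 104 − 31.2 = 72.8 → 73
  G: 68 + 0.3×(0−68) = 68 − 20.4 = 47.6 → 48
  B: 140 − 42 = 98 → 98
  → #493062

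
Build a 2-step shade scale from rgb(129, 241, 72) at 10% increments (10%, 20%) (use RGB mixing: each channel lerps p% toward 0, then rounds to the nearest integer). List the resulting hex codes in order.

#74d941, #67c13a

10%: (129 − 12.9 = 116.1→116, 241 − 24.1 = 216.9→217, 72 − 7.2 = 64.8→65) → #74d941
20%: (129 − 25.8 = 103.2→103, 241 − 48.2 = 192.8→193, 72 − 14.4 = 57.6→58) → #67c13a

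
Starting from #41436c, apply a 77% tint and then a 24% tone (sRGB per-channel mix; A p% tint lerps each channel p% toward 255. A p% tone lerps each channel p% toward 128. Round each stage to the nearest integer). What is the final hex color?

#bfc0c7

#41436c is rgb(65, 67, 108).
Per channel, c → c + 0.77(255 − c):
  R: 65 + 146.3 = 211.3 → 211
  G: 67 + 0.77×(255−67) = 67 + 144.76 = 211.76 → 212
  B: 108 + 0.77×(255−108) = 108 + 113.19 = 221.19 → 221
After the tint: rgb(211, 212, 221) = #d3d4dd.
Per channel, c → c + 0.24(128 − c):
  R: 211 − 19.92 = 191.08 → 191
  G: 212 − 20.16 = 191.84 → 192
  B: 221 + 0.24×(128−221) = 221 − 22.32 = 198.68 → 199
rgb(191, 192, 199) = #bfc0c7.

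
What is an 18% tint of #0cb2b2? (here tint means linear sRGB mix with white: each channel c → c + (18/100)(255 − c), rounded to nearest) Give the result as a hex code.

#38c0c0

#0cb2b2 is rgb(12, 178, 178).
Per channel, c → c + 0.18(255 − c):
  R: 12 + 0.18×(255−12) = 12 + 43.74 = 55.74 → 56
  G: 178 + 0.18×(255−178) = 178 + 13.86 = 191.86 → 192
  B: 178 + 13.86 = 191.86 → 192
rgb(56, 192, 192) = #38c0c0.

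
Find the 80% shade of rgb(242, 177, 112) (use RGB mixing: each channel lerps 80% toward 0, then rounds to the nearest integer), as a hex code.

An 80% shade moves each channel 80% toward 0:
  R: 242 + 0.8×(0−242) = 242 − 193.6 = 48.4 → 48
  G: 177 − 141.6 = 35.4 → 35
  B: 112 − 89.6 = 22.4 → 22
rgb(48, 35, 22) = #302316.

#302316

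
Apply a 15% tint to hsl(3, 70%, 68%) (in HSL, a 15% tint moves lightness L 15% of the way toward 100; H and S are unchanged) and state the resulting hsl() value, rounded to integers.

hsl(3, 70%, 73%)

L moves 15% from 68 toward 100: 68 + 4.8 = 72.8 → 73.
H and S are unchanged.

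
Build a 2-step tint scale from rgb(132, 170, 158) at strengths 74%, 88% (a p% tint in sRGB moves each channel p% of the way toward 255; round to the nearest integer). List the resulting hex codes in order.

#dfe9e6, #f0f5f3

74%: (132 + 91.02 = 223.02→223, 170 + 62.9 = 232.9→233, 158 + 71.78 = 229.78→230) → #dfe9e6
88%: (132 + 108.24 = 240.24→240, 170 + 74.8 = 244.8→245, 158 + 85.36 = 243.36→243) → #f0f5f3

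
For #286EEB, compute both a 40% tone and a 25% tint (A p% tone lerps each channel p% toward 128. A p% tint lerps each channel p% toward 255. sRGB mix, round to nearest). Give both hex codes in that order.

#4B75C0, #5E92F0

#286EEB is rgb(40, 110, 235).
40% tone:
  R: 40 + 35.2 = 75.2 → 75
  G: 110 + 0.4×(128−110) = 110 + 7.2 = 117.2 → 117
  B: 235 − 42.8 = 192.2 → 192
  → #4B75C0
25% tint:
  R: 40 + 0.25×(255−40) = 40 + 53.75 = 93.75 → 94
  G: 110 + 0.25×(255−110) = 110 + 36.25 = 146.25 → 146
  B: 235 + 5 = 240 → 240
  → #5E92F0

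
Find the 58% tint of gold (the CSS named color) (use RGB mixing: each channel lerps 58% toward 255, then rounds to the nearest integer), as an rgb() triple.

rgb(255, 238, 148)

CSS gold is rgb(255, 215, 0).
Per channel, c → c + 0.58(255 − c):
  R: 255 + 0 = 255 → 255
  G: 215 + 0.58×(255−215) = 215 + 23.2 = 238.2 → 238
  B: 0 + 0.58×(255−0) = 0 + 147.9 = 147.9 → 148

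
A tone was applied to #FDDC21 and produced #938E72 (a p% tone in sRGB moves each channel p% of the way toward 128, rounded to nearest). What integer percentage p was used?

#FDDC21 is rgb(253, 220, 33); #938E72 is rgb(147, 142, 114).
On the R channel (widest range): 147 ≈ 253 + (p/100)(128 − 253), so p ≈ 100×(147 − 253)/(128 − 253) = -10600/-125 = 84.80.
p = 85 reproduces all three channels after rounding.

85%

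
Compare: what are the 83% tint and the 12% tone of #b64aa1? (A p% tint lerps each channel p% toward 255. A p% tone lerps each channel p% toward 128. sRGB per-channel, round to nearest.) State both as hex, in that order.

#f3e0ef, #b0509d

#b64aa1 is rgb(182, 74, 161).
83% tint:
  R: 182 + 60.59 = 242.59 → 243
  G: 74 + 0.83×(255−74) = 74 + 150.23 = 224.23 → 224
  B: 161 + 78.02 = 239.02 → 239
  → #f3e0ef
12% tone:
  R: 182 − 6.48 = 175.52 → 176
  G: 74 + 0.12×(128−74) = 74 + 6.48 = 80.48 → 80
  B: 161 + 0.12×(128−161) = 161 − 3.96 = 157.04 → 157
  → #b0509d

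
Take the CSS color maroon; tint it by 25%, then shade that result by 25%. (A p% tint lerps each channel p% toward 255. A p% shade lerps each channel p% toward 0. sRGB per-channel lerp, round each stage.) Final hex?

CSS maroon is rgb(128, 0, 0).
Per channel, c → c + 0.25(255 − c):
  R: 128 + 0.25×(255−128) = 128 + 31.75 = 159.75 → 160
  G: 0 + 0.25×(255−0) = 0 + 63.75 = 63.75 → 64
  B: 0 + 0.25×(255−0) = 0 + 63.75 = 63.75 → 64
After the tint: rgb(160, 64, 64) = #A04040.
A 25% shade moves each channel 25% toward 0:
  R: 160 + 0.25×(0−160) = 160 − 40 = 120 → 120
  G: 64 + 0.25×(0−64) = 64 − 16 = 48 → 48
  B: 64 + 0.25×(0−64) = 64 − 16 = 48 → 48
rgb(120, 48, 48) = #783030.

#783030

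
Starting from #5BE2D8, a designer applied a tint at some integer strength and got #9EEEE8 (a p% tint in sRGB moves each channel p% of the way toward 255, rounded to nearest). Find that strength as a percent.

#5BE2D8 is rgb(91, 226, 216); #9EEEE8 is rgb(158, 238, 232).
On the R channel (widest range): 158 ≈ 91 + (p/100)(255 − 91), so p ≈ 100×(158 − 91)/(255 − 91) = 6700/164 = 40.85.
p = 41 reproduces all three channels after rounding.

41%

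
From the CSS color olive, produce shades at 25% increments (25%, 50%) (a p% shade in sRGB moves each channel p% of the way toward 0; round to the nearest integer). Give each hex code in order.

#606000, #404000

CSS olive is rgb(128, 128, 0).
25%: (128 − 32 = 96→96, 128 − 32 = 96→96, 0→0) → #606000
50%: (128 − 64 = 64→64, 128 − 64 = 64→64, 0→0) → #404000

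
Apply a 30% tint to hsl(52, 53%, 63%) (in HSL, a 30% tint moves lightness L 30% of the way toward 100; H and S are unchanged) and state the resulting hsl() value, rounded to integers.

hsl(52, 53%, 74%)

L moves 30% from 63 toward 100: 63 + 11.1 = 74.1 → 74.
H and S are unchanged.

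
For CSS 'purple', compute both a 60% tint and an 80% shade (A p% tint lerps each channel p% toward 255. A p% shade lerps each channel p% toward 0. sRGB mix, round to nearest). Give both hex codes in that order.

#CC99CC, #1A001A

CSS purple is rgb(128, 0, 128).
60% tint:
  R: 128 + 0.6×(255−128) = 128 + 76.2 = 204.2 → 204
  G: 0 + 153 = 153 → 153
  B: 128 + 0.6×(255−128) = 128 + 76.2 = 204.2 → 204
  → #CC99CC
80% shade:
  R: 128 + 0.8×(0−128) = 128 − 102.4 = 25.6 → 26
  G: 0 + 0 = 0 → 0
  B: 128 − 102.4 = 25.6 → 26
  → #1A001A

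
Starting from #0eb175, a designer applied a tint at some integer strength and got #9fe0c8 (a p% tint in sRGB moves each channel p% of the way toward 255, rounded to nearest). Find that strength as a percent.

60%

#0eb175 is rgb(14, 177, 117); #9fe0c8 is rgb(159, 224, 200).
On the R channel (widest range): 159 ≈ 14 + (p/100)(255 − 14), so p ≈ 100×(159 − 14)/(255 − 14) = 14500/241 = 60.17.
p = 60 reproduces all three channels after rounding.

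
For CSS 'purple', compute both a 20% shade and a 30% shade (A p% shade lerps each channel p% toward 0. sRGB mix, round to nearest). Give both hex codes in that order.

#660066, #5a005a

CSS purple is rgb(128, 0, 128).
20% shade:
  R: 128 + 0.2×(0−128) = 128 − 25.6 = 102.4 → 102
  G: 0 + 0 = 0 → 0
  B: 128 − 25.6 = 102.4 → 102
  → #660066
30% shade:
  R: 128 + 0.3×(0−128) = 128 − 38.4 = 89.6 → 90
  G: 0 + 0.3×(0−0) = 0 + 0 = 0 → 0
  B: 128 − 38.4 = 89.6 → 90
  → #5a005a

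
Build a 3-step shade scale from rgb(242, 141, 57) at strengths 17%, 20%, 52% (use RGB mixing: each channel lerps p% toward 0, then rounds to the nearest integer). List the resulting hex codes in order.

#C9752F, #C2712E, #74441B

17%: (242 − 41.14 = 200.86→201, 141 − 23.97 = 117.03→117, 57 − 9.69 = 47.31→47) → #C9752F
20%: (242 − 48.4 = 193.6→194, 141 − 28.2 = 112.8→113, 57 − 11.4 = 45.6→46) → #C2712E
52%: (242 − 125.84 = 116.16→116, 141 − 73.32 = 67.68→68, 57 − 29.64 = 27.36→27) → #74441B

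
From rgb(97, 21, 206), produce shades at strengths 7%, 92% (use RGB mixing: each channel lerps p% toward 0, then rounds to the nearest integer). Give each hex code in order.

7%: (97 − 6.79 = 90.21→90, 21 − 1.47 = 19.53→20, 206 − 14.42 = 191.58→192) → #5A14C0
92%: (97 − 89.24 = 7.76→8, 21 − 19.32 = 1.68→2, 206 − 189.52 = 16.48→16) → #080210

#5A14C0, #080210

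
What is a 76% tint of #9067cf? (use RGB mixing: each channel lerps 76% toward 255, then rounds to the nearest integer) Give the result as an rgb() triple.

rgb(228, 219, 243)

#9067cf is rgb(144, 103, 207).
Lerp each channel 76% toward 255:
  R: 144 + 0.76×(255−144) = 144 + 84.36 = 228.36 → 228
  G: 103 + 0.76×(255−103) = 103 + 115.52 = 218.52 → 219
  B: 207 + 0.76×(255−207) = 207 + 36.48 = 243.48 → 243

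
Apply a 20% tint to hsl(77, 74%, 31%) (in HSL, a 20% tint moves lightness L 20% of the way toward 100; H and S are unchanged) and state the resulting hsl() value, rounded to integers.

L moves 20% from 31 toward 100: 31 + 13.8 = 44.8 → 45.
H and S are unchanged.

hsl(77, 74%, 45%)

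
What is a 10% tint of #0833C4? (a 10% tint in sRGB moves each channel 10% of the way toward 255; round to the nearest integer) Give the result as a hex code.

#0833C4 is rgb(8, 51, 196).
A 10% tint moves each channel 10% toward 255:
  R: 8 + 24.7 = 32.7 → 33
  G: 51 + 0.1×(255−51) = 51 + 20.4 = 71.4 → 71
  B: 196 + 5.9 = 201.9 → 202
rgb(33, 71, 202) = #2147CA.

#2147CA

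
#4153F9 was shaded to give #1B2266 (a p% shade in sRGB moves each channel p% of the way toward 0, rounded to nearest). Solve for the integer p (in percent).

#4153F9 is rgb(65, 83, 249); #1B2266 is rgb(27, 34, 102).
On the B channel (widest range): 102 ≈ 249 + (p/100)(0 − 249), so p ≈ 100×(102 − 249)/(0 − 249) = -14700/-249 = 59.04.
p = 59 reproduces all three channels after rounding.

59%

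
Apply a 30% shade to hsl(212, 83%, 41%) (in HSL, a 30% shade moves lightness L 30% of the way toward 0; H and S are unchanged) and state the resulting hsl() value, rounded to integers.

hsl(212, 83%, 29%)

L moves 30% from 41 toward 0: 41 − 12.3 = 28.7 → 29.
H and S are unchanged.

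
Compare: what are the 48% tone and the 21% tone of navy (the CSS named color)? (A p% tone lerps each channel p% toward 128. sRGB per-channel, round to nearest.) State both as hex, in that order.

CSS navy is rgb(0, 0, 128).
48% tone:
  R: 0 + 61.44 = 61.44 → 61
  G: 0 + 0.48×(128−0) = 0 + 61.44 = 61.44 → 61
  B: 128 + 0 = 128 → 128
  → #3D3D80
21% tone:
  R: 0 + 0.21×(128−0) = 0 + 26.88 = 26.88 → 27
  G: 0 + 26.88 = 26.88 → 27
  B: 128 + 0.21×(128−128) = 128 + 0 = 128 → 128
  → #1B1B80

#3D3D80, #1B1B80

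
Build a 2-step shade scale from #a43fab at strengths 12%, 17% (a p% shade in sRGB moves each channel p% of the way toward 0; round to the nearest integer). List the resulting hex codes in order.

#a43fab is rgb(164, 63, 171).
12%: (164 − 19.68 = 144.32→144, 63 − 7.56 = 55.44→55, 171 − 20.52 = 150.48→150) → #903796
17%: (164 − 27.88 = 136.12→136, 63 − 10.71 = 52.29→52, 171 − 29.07 = 141.93→142) → #88348e

#903796, #88348e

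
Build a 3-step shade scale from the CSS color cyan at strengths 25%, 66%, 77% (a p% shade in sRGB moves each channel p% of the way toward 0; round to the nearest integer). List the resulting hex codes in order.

CSS cyan is rgb(0, 255, 255).
25%: (0→0, 255 − 63.75 = 191.25→191, 255 − 63.75 = 191.25→191) → #00BFBF
66%: (0→0, 255 − 168.3 = 86.7→87, 255 − 168.3 = 86.7→87) → #005757
77%: (0→0, 255 − 196.35 = 58.65→59, 255 − 196.35 = 58.65→59) → #003B3B

#00BFBF, #005757, #003B3B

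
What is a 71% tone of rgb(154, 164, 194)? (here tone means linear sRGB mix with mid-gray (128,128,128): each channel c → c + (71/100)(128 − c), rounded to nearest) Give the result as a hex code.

#888a93

Per channel, c → c + 0.71(128 − c):
  R: 154 − 18.46 = 135.54 → 136
  G: 164 − 25.56 = 138.44 → 138
  B: 194 + 0.71×(128−194) = 194 − 46.86 = 147.14 → 147
rgb(136, 138, 147) = #888a93.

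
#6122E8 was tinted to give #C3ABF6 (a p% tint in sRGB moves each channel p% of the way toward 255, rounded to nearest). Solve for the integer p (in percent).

62%

#6122E8 is rgb(97, 34, 232); #C3ABF6 is rgb(195, 171, 246).
On the G channel (widest range): 171 ≈ 34 + (p/100)(255 − 34), so p ≈ 100×(171 − 34)/(255 − 34) = 13700/221 = 61.99.
p = 62 reproduces all three channels after rounding.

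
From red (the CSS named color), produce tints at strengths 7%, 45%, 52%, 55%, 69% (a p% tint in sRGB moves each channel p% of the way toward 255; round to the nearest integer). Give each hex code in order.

CSS red is rgb(255, 0, 0).
7%: (255→255, 0 + 17.85 = 17.85→18, 0 + 17.85 = 17.85→18) → #FF1212
45%: (255→255, 0 + 114.75 = 114.75→115, 0 + 114.75 = 114.75→115) → #FF7373
52%: (255→255, 0 + 132.6 = 132.6→133, 0 + 132.6 = 132.6→133) → #FF8585
55%: (255→255, 0 + 140.25 = 140.25→140, 0 + 140.25 = 140.25→140) → #FF8C8C
69%: (255→255, 0 + 175.95 = 175.95→176, 0 + 175.95 = 175.95→176) → #FFB0B0

#FF1212, #FF7373, #FF8585, #FF8C8C, #FFB0B0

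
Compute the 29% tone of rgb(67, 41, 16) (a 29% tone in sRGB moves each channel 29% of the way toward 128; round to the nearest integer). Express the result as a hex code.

#554230

Per channel, c → c + 0.29(128 − c):
  R: 67 + 0.29×(128−67) = 67 + 17.69 = 84.69 → 85
  G: 41 + 25.23 = 66.23 → 66
  B: 16 + 0.29×(128−16) = 16 + 32.48 = 48.48 → 48
rgb(85, 66, 48) = #554230.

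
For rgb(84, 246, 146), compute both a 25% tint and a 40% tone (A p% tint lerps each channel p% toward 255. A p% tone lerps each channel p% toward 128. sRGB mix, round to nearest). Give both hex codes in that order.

#7FF8AD, #66C78B

25% tint:
  R: 84 + 0.25×(255−84) = 84 + 42.75 = 126.75 → 127
  G: 246 + 0.25×(255−246) = 246 + 2.25 = 248.25 → 248
  B: 146 + 0.25×(255−146) = 146 + 27.25 = 173.25 → 173
  → #7FF8AD
40% tone:
  R: 84 + 0.4×(128−84) = 84 + 17.6 = 101.6 → 102
  G: 246 − 47.2 = 198.8 → 199
  B: 146 + 0.4×(128−146) = 146 − 7.2 = 138.8 → 139
  → #66C78B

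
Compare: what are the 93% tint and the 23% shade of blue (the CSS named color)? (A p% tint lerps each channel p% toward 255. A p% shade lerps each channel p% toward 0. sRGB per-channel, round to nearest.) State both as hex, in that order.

CSS blue is rgb(0, 0, 255).
93% tint:
  R: 0 + 0.93×(255−0) = 0 + 237.15 = 237.15 → 237
  G: 0 + 0.93×(255−0) = 0 + 237.15 = 237.15 → 237
  B: 255 + 0.93×(255−255) = 255 + 0 = 255 → 255
  → #ededff
23% shade:
  R: 0 + 0.23×(0−0) = 0 + 0 = 0 → 0
  G: 0 + 0.23×(0−0) = 0 + 0 = 0 → 0
  B: 255 − 58.65 = 196.35 → 196
  → #0000c4

#ededff, #0000c4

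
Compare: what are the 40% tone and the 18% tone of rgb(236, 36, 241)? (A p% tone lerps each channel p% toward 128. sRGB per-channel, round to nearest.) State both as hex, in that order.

#C149C4, #D935DD

40% tone:
  R: 236 − 43.2 = 192.8 → 193
  G: 36 + 36.8 = 72.8 → 73
  B: 241 − 45.2 = 195.8 → 196
  → #C149C4
18% tone:
  R: 236 + 0.18×(128−236) = 236 − 19.44 = 216.56 → 217
  G: 36 + 0.18×(128−36) = 36 + 16.56 = 52.56 → 53
  B: 241 − 20.34 = 220.66 → 221
  → #D935DD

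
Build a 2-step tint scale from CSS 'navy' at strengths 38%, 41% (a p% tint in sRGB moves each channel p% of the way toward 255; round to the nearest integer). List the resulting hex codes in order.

#6161b0, #6969b4

CSS navy is rgb(0, 0, 128).
38%: (0 + 96.9 = 96.9→97, 0 + 96.9 = 96.9→97, 128 + 48.26 = 176.26→176) → #6161b0
41%: (0 + 104.55 = 104.55→105, 0 + 104.55 = 104.55→105, 128 + 52.07 = 180.07→180) → #6969b4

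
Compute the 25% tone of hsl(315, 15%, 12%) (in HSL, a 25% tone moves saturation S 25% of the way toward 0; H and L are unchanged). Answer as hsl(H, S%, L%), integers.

S moves 25% from 15 toward 0: 15 − 3.75 = 11.25 → 11.
H and L are unchanged.

hsl(315, 11%, 12%)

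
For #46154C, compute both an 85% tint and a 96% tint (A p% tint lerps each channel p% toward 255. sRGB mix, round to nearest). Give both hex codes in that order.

#E3DCE4, #F8F6F8

#46154C is rgb(70, 21, 76).
85% tint:
  R: 70 + 157.25 = 227.25 → 227
  G: 21 + 198.9 = 219.9 → 220
  B: 76 + 152.15 = 228.15 → 228
  → #E3DCE4
96% tint:
  R: 70 + 177.6 = 247.6 → 248
  G: 21 + 0.96×(255−21) = 21 + 224.64 = 245.64 → 246
  B: 76 + 0.96×(255−76) = 76 + 171.84 = 247.84 → 248
  → #F8F6F8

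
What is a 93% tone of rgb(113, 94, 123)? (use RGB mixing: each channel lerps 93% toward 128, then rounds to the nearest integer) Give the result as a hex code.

#7F7E80

A 93% tone moves each channel 93% toward 128:
  R: 113 + 13.95 = 126.95 → 127
  G: 94 + 0.93×(128−94) = 94 + 31.62 = 125.62 → 126
  B: 123 + 0.93×(128−123) = 123 + 4.65 = 127.65 → 128
rgb(127, 126, 128) = #7F7E80.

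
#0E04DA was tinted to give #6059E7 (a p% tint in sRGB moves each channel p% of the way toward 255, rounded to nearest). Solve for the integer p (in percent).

34%

#0E04DA is rgb(14, 4, 218); #6059E7 is rgb(96, 89, 231).
On the G channel (widest range): 89 ≈ 4 + (p/100)(255 − 4), so p ≈ 100×(89 − 4)/(255 − 4) = 8500/251 = 33.86.
p = 34 reproduces all three channels after rounding.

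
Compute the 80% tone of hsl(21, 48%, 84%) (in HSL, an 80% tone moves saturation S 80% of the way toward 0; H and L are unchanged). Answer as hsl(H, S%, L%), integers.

S moves 80% from 48 toward 0: 48 − 38.4 = 9.6 → 10.
H and L are unchanged.

hsl(21, 10%, 84%)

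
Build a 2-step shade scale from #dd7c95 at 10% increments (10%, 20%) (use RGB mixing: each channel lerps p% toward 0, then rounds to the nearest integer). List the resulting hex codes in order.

#c77086, #b16377

#dd7c95 is rgb(221, 124, 149).
10%: (221 − 22.1 = 198.9→199, 124 − 12.4 = 111.6→112, 149 − 14.9 = 134.1→134) → #c77086
20%: (221 − 44.2 = 176.8→177, 124 − 24.8 = 99.2→99, 149 − 29.8 = 119.2→119) → #b16377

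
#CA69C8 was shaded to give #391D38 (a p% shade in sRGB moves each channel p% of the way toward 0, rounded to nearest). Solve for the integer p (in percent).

#CA69C8 is rgb(202, 105, 200); #391D38 is rgb(57, 29, 56).
On the R channel (widest range): 57 ≈ 202 + (p/100)(0 − 202), so p ≈ 100×(57 − 202)/(0 − 202) = -14500/-202 = 71.78.
p = 72 reproduces all three channels after rounding.

72%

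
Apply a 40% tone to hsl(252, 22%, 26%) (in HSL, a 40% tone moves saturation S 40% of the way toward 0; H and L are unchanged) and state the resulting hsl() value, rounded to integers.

hsl(252, 13%, 26%)

S moves 40% from 22 toward 0: 22 − 8.8 = 13.2 → 13.
H and L are unchanged.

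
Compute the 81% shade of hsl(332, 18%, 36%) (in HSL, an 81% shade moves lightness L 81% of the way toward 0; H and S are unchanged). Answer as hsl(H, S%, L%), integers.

L moves 81% from 36 toward 0: 36 − 29.16 = 6.84 → 7.
H and S are unchanged.

hsl(332, 18%, 7%)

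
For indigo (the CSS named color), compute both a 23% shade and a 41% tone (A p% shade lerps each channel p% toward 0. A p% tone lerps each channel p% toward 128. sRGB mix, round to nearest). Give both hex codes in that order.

#3A0064, #613481

CSS indigo is rgb(75, 0, 130).
23% shade:
  R: 75 + 0.23×(0−75) = 75 − 17.25 = 57.75 → 58
  G: 0 + 0.23×(0−0) = 0 + 0 = 0 → 0
  B: 130 − 29.9 = 100.1 → 100
  → #3A0064
41% tone:
  R: 75 + 0.41×(128−75) = 75 + 21.73 = 96.73 → 97
  G: 0 + 0.41×(128−0) = 0 + 52.48 = 52.48 → 52
  B: 130 − 0.82 = 129.18 → 129
  → #613481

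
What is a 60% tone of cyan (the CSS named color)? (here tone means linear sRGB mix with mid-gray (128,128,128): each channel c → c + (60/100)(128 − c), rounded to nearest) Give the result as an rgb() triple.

CSS cyan is rgb(0, 255, 255).
Per channel, c → c + 0.6(128 − c):
  R: 0 + 76.8 = 76.8 → 77
  G: 255 + 0.6×(128−255) = 255 − 76.2 = 178.8 → 179
  B: 255 − 76.2 = 178.8 → 179

rgb(77, 179, 179)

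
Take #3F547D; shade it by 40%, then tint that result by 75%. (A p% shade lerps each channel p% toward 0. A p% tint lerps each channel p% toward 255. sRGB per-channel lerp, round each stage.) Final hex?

#C9CCD2

#3F547D is rgb(63, 84, 125).
A 40% shade moves each channel 40% toward 0:
  R: 63 + 0.4×(0−63) = 63 − 25.2 = 37.8 → 38
  G: 84 + 0.4×(0−84) = 84 − 33.6 = 50.4 → 50
  B: 125 + 0.4×(0−125) = 125 − 50 = 75 → 75
After the shade: rgb(38, 50, 75) = #26324B.
Per channel, c → c + 0.75(255 − c):
  R: 38 + 162.75 = 200.75 → 201
  G: 50 + 153.75 = 203.75 → 204
  B: 75 + 135 = 210 → 210
rgb(201, 204, 210) = #C9CCD2.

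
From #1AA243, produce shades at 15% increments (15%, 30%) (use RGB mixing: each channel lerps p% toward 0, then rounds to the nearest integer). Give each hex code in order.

#168A39, #12712F

#1AA243 is rgb(26, 162, 67).
15%: (26 − 3.9 = 22.1→22, 162 − 24.3 = 137.7→138, 67 − 10.05 = 56.95→57) → #168A39
30%: (26 − 7.8 = 18.2→18, 162 − 48.6 = 113.4→113, 67 − 20.1 = 46.9→47) → #12712F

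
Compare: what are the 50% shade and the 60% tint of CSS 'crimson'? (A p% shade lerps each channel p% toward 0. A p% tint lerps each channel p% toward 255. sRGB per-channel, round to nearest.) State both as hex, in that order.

#6E0A1E, #F1A1B1

CSS crimson is rgb(220, 20, 60).
50% shade:
  R: 220 − 110 = 110 → 110
  G: 20 + 0.5×(0−20) = 20 − 10 = 10 → 10
  B: 60 − 30 = 30 → 30
  → #6E0A1E
60% tint:
  R: 220 + 21 = 241 → 241
  G: 20 + 0.6×(255−20) = 20 + 141 = 161 → 161
  B: 60 + 0.6×(255−60) = 60 + 117 = 177 → 177
  → #F1A1B1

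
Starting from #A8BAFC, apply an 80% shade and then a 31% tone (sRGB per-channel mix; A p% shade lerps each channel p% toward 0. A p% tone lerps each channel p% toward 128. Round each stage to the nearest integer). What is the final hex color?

#A8BAFC is rgb(168, 186, 252).
Lerp each channel 80% toward 0:
  R: 168 + 0.8×(0−168) = 168 − 134.4 = 33.6 → 34
  G: 186 + 0.8×(0−186) = 186 − 148.8 = 37.2 → 37
  B: 252 − 201.6 = 50.4 → 50
After the shade: rgb(34, 37, 50) = #222532.
A 31% tone moves each channel 31% toward 128:
  R: 34 + 29.14 = 63.14 → 63
  G: 37 + 28.21 = 65.21 → 65
  B: 50 + 0.31×(128−50) = 50 + 24.18 = 74.18 → 74
rgb(63, 65, 74) = #3F414A.

#3F414A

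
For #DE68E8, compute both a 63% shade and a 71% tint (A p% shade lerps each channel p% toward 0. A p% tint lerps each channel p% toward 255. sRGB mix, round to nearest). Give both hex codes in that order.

#DE68E8 is rgb(222, 104, 232).
63% shade:
  R: 222 − 139.86 = 82.14 → 82
  G: 104 + 0.63×(0−104) = 104 − 65.52 = 38.48 → 38
  B: 232 + 0.63×(0−232) = 232 − 146.16 = 85.84 → 86
  → #522656
71% tint:
  R: 222 + 0.71×(255−222) = 222 + 23.43 = 245.43 → 245
  G: 104 + 107.21 = 211.21 → 211
  B: 232 + 16.33 = 248.33 → 248
  → #F5D3F8

#522656, #F5D3F8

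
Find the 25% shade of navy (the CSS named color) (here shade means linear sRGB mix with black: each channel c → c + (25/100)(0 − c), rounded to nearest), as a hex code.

CSS navy is rgb(0, 0, 128).
Lerp each channel 25% toward 0:
  R: 0 + 0.25×(0−0) = 0 + 0 = 0 → 0
  G: 0 + 0.25×(0−0) = 0 + 0 = 0 → 0
  B: 128 − 32 = 96 → 96
rgb(0, 0, 96) = #000060.

#000060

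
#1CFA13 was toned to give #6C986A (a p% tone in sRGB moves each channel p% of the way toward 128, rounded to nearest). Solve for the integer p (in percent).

#1CFA13 is rgb(28, 250, 19); #6C986A is rgb(108, 152, 106).
On the G channel (widest range): 152 ≈ 250 + (p/100)(128 − 250), so p ≈ 100×(152 − 250)/(128 − 250) = -9800/-122 = 80.33.
p = 80 reproduces all three channels after rounding.

80%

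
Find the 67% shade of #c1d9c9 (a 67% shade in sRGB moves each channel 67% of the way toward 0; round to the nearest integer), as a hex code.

#c1d9c9 is rgb(193, 217, 201).
Lerp each channel 67% toward 0:
  R: 193 − 129.31 = 63.69 → 64
  G: 217 − 145.39 = 71.61 → 72
  B: 201 + 0.67×(0−201) = 201 − 134.67 = 66.33 → 66
rgb(64, 72, 66) = #404842.

#404842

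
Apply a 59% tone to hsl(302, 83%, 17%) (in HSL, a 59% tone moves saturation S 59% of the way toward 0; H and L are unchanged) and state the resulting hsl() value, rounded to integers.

hsl(302, 34%, 17%)

S moves 59% from 83 toward 0: 83 − 48.97 = 34.03 → 34.
H and L are unchanged.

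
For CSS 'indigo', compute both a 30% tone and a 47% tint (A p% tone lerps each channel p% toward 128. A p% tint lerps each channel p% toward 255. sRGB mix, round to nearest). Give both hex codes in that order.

#5B2681, #A078BD

CSS indigo is rgb(75, 0, 130).
30% tone:
  R: 75 + 0.3×(128−75) = 75 + 15.9 = 90.9 → 91
  G: 0 + 38.4 = 38.4 → 38
  B: 130 + 0.3×(128−130) = 130 − 0.6 = 129.4 → 129
  → #5B2681
47% tint:
  R: 75 + 0.47×(255−75) = 75 + 84.6 = 159.6 → 160
  G: 0 + 119.85 = 119.85 → 120
  B: 130 + 0.47×(255−130) = 130 + 58.75 = 188.75 → 189
  → #A078BD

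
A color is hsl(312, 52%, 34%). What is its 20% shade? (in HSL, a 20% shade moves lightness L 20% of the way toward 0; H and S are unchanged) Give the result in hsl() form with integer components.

hsl(312, 52%, 27%)

L moves 20% from 34 toward 0: 34 − 6.8 = 27.2 → 27.
H and S are unchanged.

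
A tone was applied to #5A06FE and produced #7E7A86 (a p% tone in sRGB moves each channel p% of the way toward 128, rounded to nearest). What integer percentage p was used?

#5A06FE is rgb(90, 6, 254); #7E7A86 is rgb(126, 122, 134).
On the B channel (widest range): 134 ≈ 254 + (p/100)(128 − 254), so p ≈ 100×(134 − 254)/(128 − 254) = -12000/-126 = 95.24.
p = 95 reproduces all three channels after rounding.

95%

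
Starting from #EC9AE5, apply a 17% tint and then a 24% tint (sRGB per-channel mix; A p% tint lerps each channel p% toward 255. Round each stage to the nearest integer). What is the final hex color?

#EC9AE5 is rgb(236, 154, 229).
Per channel, c → c + 0.17(255 − c):
  R: 236 + 0.17×(255−236) = 236 + 3.23 = 239.23 → 239
  G: 154 + 0.17×(255−154) = 154 + 17.17 = 171.17 → 171
  B: 229 + 4.42 = 233.42 → 233
After the tint: rgb(239, 171, 233) = #EFABE9.
Lerp each channel 24% toward 255:
  R: 239 + 0.24×(255−239) = 239 + 3.84 = 242.84 → 243
  G: 171 + 20.16 = 191.16 → 191
  B: 233 + 0.24×(255−233) = 233 + 5.28 = 238.28 → 238
rgb(243, 191, 238) = #F3BFEE.

#F3BFEE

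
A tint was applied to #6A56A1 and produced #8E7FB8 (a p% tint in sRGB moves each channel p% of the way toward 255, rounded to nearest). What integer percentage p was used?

24%

#6A56A1 is rgb(106, 86, 161); #8E7FB8 is rgb(142, 127, 184).
On the G channel (widest range): 127 ≈ 86 + (p/100)(255 − 86), so p ≈ 100×(127 − 86)/(255 − 86) = 4100/169 = 24.26.
p = 24 reproduces all three channels after rounding.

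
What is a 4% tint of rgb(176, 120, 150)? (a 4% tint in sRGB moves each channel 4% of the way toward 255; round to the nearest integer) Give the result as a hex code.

#b37d9a

Lerp each channel 4% toward 255:
  R: 176 + 0.04×(255−176) = 176 + 3.16 = 179.16 → 179
  G: 120 + 5.4 = 125.4 → 125
  B: 150 + 0.04×(255−150) = 150 + 4.2 = 154.2 → 154
rgb(179, 125, 154) = #b37d9a.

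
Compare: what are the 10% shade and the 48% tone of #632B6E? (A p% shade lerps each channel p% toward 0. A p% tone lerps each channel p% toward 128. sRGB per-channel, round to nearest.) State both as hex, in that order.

#632B6E is rgb(99, 43, 110).
10% shade:
  R: 99 + 0.1×(0−99) = 99 − 9.9 = 89.1 → 89
  G: 43 + 0.1×(0−43) = 43 − 4.3 = 38.7 → 39
  B: 110 − 11 = 99 → 99
  → #592763
48% tone:
  R: 99 + 13.92 = 112.92 → 113
  G: 43 + 40.8 = 83.8 → 84
  B: 110 + 0.48×(128−110) = 110 + 8.64 = 118.64 → 119
  → #715477

#592763, #715477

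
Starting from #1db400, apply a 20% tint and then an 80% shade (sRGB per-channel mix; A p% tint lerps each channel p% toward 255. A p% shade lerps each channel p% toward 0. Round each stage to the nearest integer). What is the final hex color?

#0f270a

#1db400 is rgb(29, 180, 0).
A 20% tint moves each channel 20% toward 255:
  R: 29 + 45.2 = 74.2 → 74
  G: 180 + 0.2×(255−180) = 180 + 15 = 195 → 195
  B: 0 + 0.2×(255−0) = 0 + 51 = 51 → 51
After the tint: rgb(74, 195, 51) = #4ac333.
An 80% shade moves each channel 80% toward 0:
  R: 74 + 0.8×(0−74) = 74 − 59.2 = 14.8 → 15
  G: 195 − 156 = 39 → 39
  B: 51 + 0.8×(0−51) = 51 − 40.8 = 10.2 → 10
rgb(15, 39, 10) = #0f270a.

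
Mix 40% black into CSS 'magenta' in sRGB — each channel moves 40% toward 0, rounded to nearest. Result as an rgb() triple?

rgb(153, 0, 153)

CSS magenta is rgb(255, 0, 255).
A 40% shade moves each channel 40% toward 0:
  R: 255 + 0.4×(0−255) = 255 − 102 = 153 → 153
  G: 0 + 0 = 0 → 0
  B: 255 + 0.4×(0−255) = 255 − 102 = 153 → 153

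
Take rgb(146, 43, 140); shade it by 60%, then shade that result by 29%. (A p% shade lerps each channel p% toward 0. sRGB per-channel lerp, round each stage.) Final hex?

Per channel, c → c + 0.6(0 − c):
  R: 146 − 87.6 = 58.4 → 58
  G: 43 + 0.6×(0−43) = 43 − 25.8 = 17.2 → 17
  B: 140 − 84 = 56 → 56
After the shade: rgb(58, 17, 56) = #3A1138.
A 29% shade moves each channel 29% toward 0:
  R: 58 − 16.82 = 41.18 → 41
  G: 17 + 0.29×(0−17) = 17 − 4.93 = 12.07 → 12
  B: 56 − 16.24 = 39.76 → 40
rgb(41, 12, 40) = #290C28.

#290C28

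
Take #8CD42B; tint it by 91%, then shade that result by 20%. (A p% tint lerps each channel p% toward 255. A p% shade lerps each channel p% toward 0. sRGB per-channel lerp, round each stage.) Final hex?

#C4C9BD

#8CD42B is rgb(140, 212, 43).
Lerp each channel 91% toward 255:
  R: 140 + 0.91×(255−140) = 140 + 104.65 = 244.65 → 245
  G: 212 + 39.13 = 251.13 → 251
  B: 43 + 192.92 = 235.92 → 236
After the tint: rgb(245, 251, 236) = #F5FBEC.
A 20% shade moves each channel 20% toward 0:
  R: 245 − 49 = 196 → 196
  G: 251 + 0.2×(0−251) = 251 − 50.2 = 200.8 → 201
  B: 236 + 0.2×(0−236) = 236 − 47.2 = 188.8 → 189
rgb(196, 201, 189) = #C4C9BD.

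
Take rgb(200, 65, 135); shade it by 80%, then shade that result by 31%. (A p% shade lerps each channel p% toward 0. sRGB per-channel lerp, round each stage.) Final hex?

#1c0913

Lerp each channel 80% toward 0:
  R: 200 + 0.8×(0−200) = 200 − 160 = 40 → 40
  G: 65 + 0.8×(0−65) = 65 − 52 = 13 → 13
  B: 135 + 0.8×(0−135) = 135 − 108 = 27 → 27
After the shade: rgb(40, 13, 27) = #280d1b.
Per channel, c → c + 0.31(0 − c):
  R: 40 − 12.4 = 27.6 → 28
  G: 13 + 0.31×(0−13) = 13 − 4.03 = 8.97 → 9
  B: 27 + 0.31×(0−27) = 27 − 8.37 = 18.63 → 19
rgb(28, 9, 19) = #1c0913.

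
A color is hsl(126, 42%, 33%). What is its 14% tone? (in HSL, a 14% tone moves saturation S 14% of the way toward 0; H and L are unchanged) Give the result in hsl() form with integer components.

S moves 14% from 42 toward 0: 42 − 5.88 = 36.12 → 36.
H and L are unchanged.

hsl(126, 36%, 33%)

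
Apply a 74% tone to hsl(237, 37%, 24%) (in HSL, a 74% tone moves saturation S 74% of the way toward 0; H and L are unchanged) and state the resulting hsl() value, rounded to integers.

hsl(237, 10%, 24%)

S moves 74% from 37 toward 0: 37 − 27.38 = 9.62 → 10.
H and L are unchanged.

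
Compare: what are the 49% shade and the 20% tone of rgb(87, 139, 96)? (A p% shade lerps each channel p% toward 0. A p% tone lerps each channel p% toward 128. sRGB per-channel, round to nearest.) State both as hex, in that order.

#2C4731, #5F8966

49% shade:
  R: 87 + 0.49×(0−87) = 87 − 42.63 = 44.37 → 44
  G: 139 + 0.49×(0−139) = 139 − 68.11 = 70.89 → 71
  B: 96 + 0.49×(0−96) = 96 − 47.04 = 48.96 → 49
  → #2C4731
20% tone:
  R: 87 + 0.2×(128−87) = 87 + 8.2 = 95.2 → 95
  G: 139 − 2.2 = 136.8 → 137
  B: 96 + 0.2×(128−96) = 96 + 6.4 = 102.4 → 102
  → #5F8966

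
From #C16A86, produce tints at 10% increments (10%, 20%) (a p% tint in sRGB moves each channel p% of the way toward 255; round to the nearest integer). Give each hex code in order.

#C77992, #CD889E

#C16A86 is rgb(193, 106, 134).
10%: (193 + 6.2 = 199.2→199, 106 + 14.9 = 120.9→121, 134 + 12.1 = 146.1→146) → #C77992
20%: (193 + 12.4 = 205.4→205, 106 + 29.8 = 135.8→136, 134 + 24.2 = 158.2→158) → #CD889E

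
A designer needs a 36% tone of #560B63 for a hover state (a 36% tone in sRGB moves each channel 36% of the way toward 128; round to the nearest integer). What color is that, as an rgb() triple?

#560B63 is rgb(86, 11, 99).
A 36% tone moves each channel 36% toward 128:
  R: 86 + 15.12 = 101.12 → 101
  G: 11 + 0.36×(128−11) = 11 + 42.12 = 53.12 → 53
  B: 99 + 10.44 = 109.44 → 109

rgb(101, 53, 109)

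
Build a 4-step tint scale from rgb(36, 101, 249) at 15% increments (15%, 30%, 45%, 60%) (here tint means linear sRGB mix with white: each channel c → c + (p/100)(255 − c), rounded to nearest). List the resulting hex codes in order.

15%: (36 + 32.85 = 68.85→69, 101 + 23.1 = 124.1→124, 249 + 0.9 = 249.9→250) → #457CFA
30%: (36 + 65.7 = 101.7→102, 101 + 46.2 = 147.2→147, 249 + 1.8 = 250.8→251) → #6693FB
45%: (36 + 98.55 = 134.55→135, 101 + 69.3 = 170.3→170, 249 + 2.7 = 251.7→252) → #87AAFC
60%: (36 + 131.4 = 167.4→167, 101 + 92.4 = 193.4→193, 249 + 3.6 = 252.6→253) → #A7C1FD

#457CFA, #6693FB, #87AAFC, #A7C1FD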